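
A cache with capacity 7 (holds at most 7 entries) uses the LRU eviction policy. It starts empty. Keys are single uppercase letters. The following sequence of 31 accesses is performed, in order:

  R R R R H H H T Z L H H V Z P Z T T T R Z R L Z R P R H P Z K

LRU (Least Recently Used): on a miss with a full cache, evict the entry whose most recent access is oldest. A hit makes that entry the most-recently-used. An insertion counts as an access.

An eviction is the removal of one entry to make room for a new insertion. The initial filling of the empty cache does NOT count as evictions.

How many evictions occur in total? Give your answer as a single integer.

Answer: 1

Derivation:
LRU simulation (capacity=7):
  1. access R: MISS. Cache (LRU->MRU): [R]
  2. access R: HIT. Cache (LRU->MRU): [R]
  3. access R: HIT. Cache (LRU->MRU): [R]
  4. access R: HIT. Cache (LRU->MRU): [R]
  5. access H: MISS. Cache (LRU->MRU): [R H]
  6. access H: HIT. Cache (LRU->MRU): [R H]
  7. access H: HIT. Cache (LRU->MRU): [R H]
  8. access T: MISS. Cache (LRU->MRU): [R H T]
  9. access Z: MISS. Cache (LRU->MRU): [R H T Z]
  10. access L: MISS. Cache (LRU->MRU): [R H T Z L]
  11. access H: HIT. Cache (LRU->MRU): [R T Z L H]
  12. access H: HIT. Cache (LRU->MRU): [R T Z L H]
  13. access V: MISS. Cache (LRU->MRU): [R T Z L H V]
  14. access Z: HIT. Cache (LRU->MRU): [R T L H V Z]
  15. access P: MISS. Cache (LRU->MRU): [R T L H V Z P]
  16. access Z: HIT. Cache (LRU->MRU): [R T L H V P Z]
  17. access T: HIT. Cache (LRU->MRU): [R L H V P Z T]
  18. access T: HIT. Cache (LRU->MRU): [R L H V P Z T]
  19. access T: HIT. Cache (LRU->MRU): [R L H V P Z T]
  20. access R: HIT. Cache (LRU->MRU): [L H V P Z T R]
  21. access Z: HIT. Cache (LRU->MRU): [L H V P T R Z]
  22. access R: HIT. Cache (LRU->MRU): [L H V P T Z R]
  23. access L: HIT. Cache (LRU->MRU): [H V P T Z R L]
  24. access Z: HIT. Cache (LRU->MRU): [H V P T R L Z]
  25. access R: HIT. Cache (LRU->MRU): [H V P T L Z R]
  26. access P: HIT. Cache (LRU->MRU): [H V T L Z R P]
  27. access R: HIT. Cache (LRU->MRU): [H V T L Z P R]
  28. access H: HIT. Cache (LRU->MRU): [V T L Z P R H]
  29. access P: HIT. Cache (LRU->MRU): [V T L Z R H P]
  30. access Z: HIT. Cache (LRU->MRU): [V T L R H P Z]
  31. access K: MISS, evict V. Cache (LRU->MRU): [T L R H P Z K]
Total: 23 hits, 8 misses, 1 evictions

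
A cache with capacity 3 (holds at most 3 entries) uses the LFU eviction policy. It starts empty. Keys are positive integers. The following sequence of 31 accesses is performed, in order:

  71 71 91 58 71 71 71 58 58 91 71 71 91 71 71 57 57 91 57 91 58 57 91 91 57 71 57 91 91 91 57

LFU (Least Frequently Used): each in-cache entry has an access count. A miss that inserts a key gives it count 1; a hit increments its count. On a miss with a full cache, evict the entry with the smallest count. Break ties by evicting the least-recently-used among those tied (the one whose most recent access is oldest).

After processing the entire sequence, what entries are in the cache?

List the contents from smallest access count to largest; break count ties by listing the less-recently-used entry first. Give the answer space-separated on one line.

Answer: 57 71 91

Derivation:
LFU simulation (capacity=3):
  1. access 71: MISS. Cache: [71(c=1)]
  2. access 71: HIT, count now 2. Cache: [71(c=2)]
  3. access 91: MISS. Cache: [91(c=1) 71(c=2)]
  4. access 58: MISS. Cache: [91(c=1) 58(c=1) 71(c=2)]
  5. access 71: HIT, count now 3. Cache: [91(c=1) 58(c=1) 71(c=3)]
  6. access 71: HIT, count now 4. Cache: [91(c=1) 58(c=1) 71(c=4)]
  7. access 71: HIT, count now 5. Cache: [91(c=1) 58(c=1) 71(c=5)]
  8. access 58: HIT, count now 2. Cache: [91(c=1) 58(c=2) 71(c=5)]
  9. access 58: HIT, count now 3. Cache: [91(c=1) 58(c=3) 71(c=5)]
  10. access 91: HIT, count now 2. Cache: [91(c=2) 58(c=3) 71(c=5)]
  11. access 71: HIT, count now 6. Cache: [91(c=2) 58(c=3) 71(c=6)]
  12. access 71: HIT, count now 7. Cache: [91(c=2) 58(c=3) 71(c=7)]
  13. access 91: HIT, count now 3. Cache: [58(c=3) 91(c=3) 71(c=7)]
  14. access 71: HIT, count now 8. Cache: [58(c=3) 91(c=3) 71(c=8)]
  15. access 71: HIT, count now 9. Cache: [58(c=3) 91(c=3) 71(c=9)]
  16. access 57: MISS, evict 58(c=3). Cache: [57(c=1) 91(c=3) 71(c=9)]
  17. access 57: HIT, count now 2. Cache: [57(c=2) 91(c=3) 71(c=9)]
  18. access 91: HIT, count now 4. Cache: [57(c=2) 91(c=4) 71(c=9)]
  19. access 57: HIT, count now 3. Cache: [57(c=3) 91(c=4) 71(c=9)]
  20. access 91: HIT, count now 5. Cache: [57(c=3) 91(c=5) 71(c=9)]
  21. access 58: MISS, evict 57(c=3). Cache: [58(c=1) 91(c=5) 71(c=9)]
  22. access 57: MISS, evict 58(c=1). Cache: [57(c=1) 91(c=5) 71(c=9)]
  23. access 91: HIT, count now 6. Cache: [57(c=1) 91(c=6) 71(c=9)]
  24. access 91: HIT, count now 7. Cache: [57(c=1) 91(c=7) 71(c=9)]
  25. access 57: HIT, count now 2. Cache: [57(c=2) 91(c=7) 71(c=9)]
  26. access 71: HIT, count now 10. Cache: [57(c=2) 91(c=7) 71(c=10)]
  27. access 57: HIT, count now 3. Cache: [57(c=3) 91(c=7) 71(c=10)]
  28. access 91: HIT, count now 8. Cache: [57(c=3) 91(c=8) 71(c=10)]
  29. access 91: HIT, count now 9. Cache: [57(c=3) 91(c=9) 71(c=10)]
  30. access 91: HIT, count now 10. Cache: [57(c=3) 71(c=10) 91(c=10)]
  31. access 57: HIT, count now 4. Cache: [57(c=4) 71(c=10) 91(c=10)]
Total: 25 hits, 6 misses, 3 evictions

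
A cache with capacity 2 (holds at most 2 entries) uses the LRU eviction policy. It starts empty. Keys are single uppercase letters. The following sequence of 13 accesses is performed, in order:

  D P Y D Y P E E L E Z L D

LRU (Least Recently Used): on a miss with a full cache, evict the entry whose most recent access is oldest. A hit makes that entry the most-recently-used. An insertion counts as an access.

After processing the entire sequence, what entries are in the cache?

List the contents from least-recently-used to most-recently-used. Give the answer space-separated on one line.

LRU simulation (capacity=2):
  1. access D: MISS. Cache (LRU->MRU): [D]
  2. access P: MISS. Cache (LRU->MRU): [D P]
  3. access Y: MISS, evict D. Cache (LRU->MRU): [P Y]
  4. access D: MISS, evict P. Cache (LRU->MRU): [Y D]
  5. access Y: HIT. Cache (LRU->MRU): [D Y]
  6. access P: MISS, evict D. Cache (LRU->MRU): [Y P]
  7. access E: MISS, evict Y. Cache (LRU->MRU): [P E]
  8. access E: HIT. Cache (LRU->MRU): [P E]
  9. access L: MISS, evict P. Cache (LRU->MRU): [E L]
  10. access E: HIT. Cache (LRU->MRU): [L E]
  11. access Z: MISS, evict L. Cache (LRU->MRU): [E Z]
  12. access L: MISS, evict E. Cache (LRU->MRU): [Z L]
  13. access D: MISS, evict Z. Cache (LRU->MRU): [L D]
Total: 3 hits, 10 misses, 8 evictions

Answer: L D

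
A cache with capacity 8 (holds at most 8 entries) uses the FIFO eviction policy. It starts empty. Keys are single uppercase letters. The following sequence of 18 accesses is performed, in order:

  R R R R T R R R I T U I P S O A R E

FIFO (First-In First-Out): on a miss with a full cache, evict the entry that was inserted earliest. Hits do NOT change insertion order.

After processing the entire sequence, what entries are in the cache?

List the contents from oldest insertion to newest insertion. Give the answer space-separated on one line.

Answer: T I U P S O A E

Derivation:
FIFO simulation (capacity=8):
  1. access R: MISS. Cache (old->new): [R]
  2. access R: HIT. Cache (old->new): [R]
  3. access R: HIT. Cache (old->new): [R]
  4. access R: HIT. Cache (old->new): [R]
  5. access T: MISS. Cache (old->new): [R T]
  6. access R: HIT. Cache (old->new): [R T]
  7. access R: HIT. Cache (old->new): [R T]
  8. access R: HIT. Cache (old->new): [R T]
  9. access I: MISS. Cache (old->new): [R T I]
  10. access T: HIT. Cache (old->new): [R T I]
  11. access U: MISS. Cache (old->new): [R T I U]
  12. access I: HIT. Cache (old->new): [R T I U]
  13. access P: MISS. Cache (old->new): [R T I U P]
  14. access S: MISS. Cache (old->new): [R T I U P S]
  15. access O: MISS. Cache (old->new): [R T I U P S O]
  16. access A: MISS. Cache (old->new): [R T I U P S O A]
  17. access R: HIT. Cache (old->new): [R T I U P S O A]
  18. access E: MISS, evict R. Cache (old->new): [T I U P S O A E]
Total: 9 hits, 9 misses, 1 evictions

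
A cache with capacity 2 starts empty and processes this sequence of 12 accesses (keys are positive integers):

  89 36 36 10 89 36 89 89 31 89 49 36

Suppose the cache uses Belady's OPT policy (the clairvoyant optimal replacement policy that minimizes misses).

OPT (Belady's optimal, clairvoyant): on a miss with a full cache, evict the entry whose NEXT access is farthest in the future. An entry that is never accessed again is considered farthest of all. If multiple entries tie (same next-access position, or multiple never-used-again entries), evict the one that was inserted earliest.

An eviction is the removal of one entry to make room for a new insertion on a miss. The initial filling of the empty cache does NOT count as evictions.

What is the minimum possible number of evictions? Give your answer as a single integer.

OPT (Belady) simulation (capacity=2):
  1. access 89: MISS. Cache: [89]
  2. access 36: MISS. Cache: [89 36]
  3. access 36: HIT. Next use of 36: step 6. Cache: [89 36]
  4. access 10: MISS, evict 36 (next use: step 6). Cache: [89 10]
  5. access 89: HIT. Next use of 89: step 7. Cache: [89 10]
  6. access 36: MISS, evict 10 (next use: never). Cache: [89 36]
  7. access 89: HIT. Next use of 89: step 8. Cache: [89 36]
  8. access 89: HIT. Next use of 89: step 10. Cache: [89 36]
  9. access 31: MISS, evict 36 (next use: step 12). Cache: [89 31]
  10. access 89: HIT. Next use of 89: never. Cache: [89 31]
  11. access 49: MISS, evict 89 (next use: never). Cache: [31 49]
  12. access 36: MISS, evict 31 (next use: never). Cache: [49 36]
Total: 5 hits, 7 misses, 5 evictions

Answer: 5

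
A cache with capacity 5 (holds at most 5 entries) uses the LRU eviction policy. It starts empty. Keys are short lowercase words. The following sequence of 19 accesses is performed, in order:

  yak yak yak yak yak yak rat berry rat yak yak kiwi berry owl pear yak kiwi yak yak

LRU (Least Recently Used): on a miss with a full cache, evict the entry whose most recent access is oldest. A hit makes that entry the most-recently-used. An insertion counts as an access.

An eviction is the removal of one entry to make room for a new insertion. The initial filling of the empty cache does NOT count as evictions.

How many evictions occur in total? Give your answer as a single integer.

LRU simulation (capacity=5):
  1. access yak: MISS. Cache (LRU->MRU): [yak]
  2. access yak: HIT. Cache (LRU->MRU): [yak]
  3. access yak: HIT. Cache (LRU->MRU): [yak]
  4. access yak: HIT. Cache (LRU->MRU): [yak]
  5. access yak: HIT. Cache (LRU->MRU): [yak]
  6. access yak: HIT. Cache (LRU->MRU): [yak]
  7. access rat: MISS. Cache (LRU->MRU): [yak rat]
  8. access berry: MISS. Cache (LRU->MRU): [yak rat berry]
  9. access rat: HIT. Cache (LRU->MRU): [yak berry rat]
  10. access yak: HIT. Cache (LRU->MRU): [berry rat yak]
  11. access yak: HIT. Cache (LRU->MRU): [berry rat yak]
  12. access kiwi: MISS. Cache (LRU->MRU): [berry rat yak kiwi]
  13. access berry: HIT. Cache (LRU->MRU): [rat yak kiwi berry]
  14. access owl: MISS. Cache (LRU->MRU): [rat yak kiwi berry owl]
  15. access pear: MISS, evict rat. Cache (LRU->MRU): [yak kiwi berry owl pear]
  16. access yak: HIT. Cache (LRU->MRU): [kiwi berry owl pear yak]
  17. access kiwi: HIT. Cache (LRU->MRU): [berry owl pear yak kiwi]
  18. access yak: HIT. Cache (LRU->MRU): [berry owl pear kiwi yak]
  19. access yak: HIT. Cache (LRU->MRU): [berry owl pear kiwi yak]
Total: 13 hits, 6 misses, 1 evictions

Answer: 1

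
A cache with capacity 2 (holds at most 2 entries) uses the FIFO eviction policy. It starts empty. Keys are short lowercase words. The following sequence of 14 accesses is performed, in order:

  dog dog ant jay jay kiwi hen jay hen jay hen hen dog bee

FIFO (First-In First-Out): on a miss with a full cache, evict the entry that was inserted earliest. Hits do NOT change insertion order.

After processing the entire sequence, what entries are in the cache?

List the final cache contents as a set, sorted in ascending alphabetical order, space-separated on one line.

FIFO simulation (capacity=2):
  1. access dog: MISS. Cache (old->new): [dog]
  2. access dog: HIT. Cache (old->new): [dog]
  3. access ant: MISS. Cache (old->new): [dog ant]
  4. access jay: MISS, evict dog. Cache (old->new): [ant jay]
  5. access jay: HIT. Cache (old->new): [ant jay]
  6. access kiwi: MISS, evict ant. Cache (old->new): [jay kiwi]
  7. access hen: MISS, evict jay. Cache (old->new): [kiwi hen]
  8. access jay: MISS, evict kiwi. Cache (old->new): [hen jay]
  9. access hen: HIT. Cache (old->new): [hen jay]
  10. access jay: HIT. Cache (old->new): [hen jay]
  11. access hen: HIT. Cache (old->new): [hen jay]
  12. access hen: HIT. Cache (old->new): [hen jay]
  13. access dog: MISS, evict hen. Cache (old->new): [jay dog]
  14. access bee: MISS, evict jay. Cache (old->new): [dog bee]
Total: 6 hits, 8 misses, 6 evictions

Answer: bee dog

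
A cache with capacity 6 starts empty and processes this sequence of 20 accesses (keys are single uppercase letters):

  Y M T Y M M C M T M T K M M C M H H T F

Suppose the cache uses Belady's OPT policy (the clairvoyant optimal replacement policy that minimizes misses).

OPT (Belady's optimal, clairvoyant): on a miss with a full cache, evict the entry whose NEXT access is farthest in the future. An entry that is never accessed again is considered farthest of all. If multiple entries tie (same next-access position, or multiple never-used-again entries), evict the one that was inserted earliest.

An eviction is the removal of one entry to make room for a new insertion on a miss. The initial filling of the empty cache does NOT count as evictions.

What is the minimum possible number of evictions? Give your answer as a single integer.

OPT (Belady) simulation (capacity=6):
  1. access Y: MISS. Cache: [Y]
  2. access M: MISS. Cache: [Y M]
  3. access T: MISS. Cache: [Y M T]
  4. access Y: HIT. Next use of Y: never. Cache: [Y M T]
  5. access M: HIT. Next use of M: step 6. Cache: [Y M T]
  6. access M: HIT. Next use of M: step 8. Cache: [Y M T]
  7. access C: MISS. Cache: [Y M T C]
  8. access M: HIT. Next use of M: step 10. Cache: [Y M T C]
  9. access T: HIT. Next use of T: step 11. Cache: [Y M T C]
  10. access M: HIT. Next use of M: step 13. Cache: [Y M T C]
  11. access T: HIT. Next use of T: step 19. Cache: [Y M T C]
  12. access K: MISS. Cache: [Y M T C K]
  13. access M: HIT. Next use of M: step 14. Cache: [Y M T C K]
  14. access M: HIT. Next use of M: step 16. Cache: [Y M T C K]
  15. access C: HIT. Next use of C: never. Cache: [Y M T C K]
  16. access M: HIT. Next use of M: never. Cache: [Y M T C K]
  17. access H: MISS. Cache: [Y M T C K H]
  18. access H: HIT. Next use of H: never. Cache: [Y M T C K H]
  19. access T: HIT. Next use of T: never. Cache: [Y M T C K H]
  20. access F: MISS, evict Y (next use: never). Cache: [M T C K H F]
Total: 13 hits, 7 misses, 1 evictions

Answer: 1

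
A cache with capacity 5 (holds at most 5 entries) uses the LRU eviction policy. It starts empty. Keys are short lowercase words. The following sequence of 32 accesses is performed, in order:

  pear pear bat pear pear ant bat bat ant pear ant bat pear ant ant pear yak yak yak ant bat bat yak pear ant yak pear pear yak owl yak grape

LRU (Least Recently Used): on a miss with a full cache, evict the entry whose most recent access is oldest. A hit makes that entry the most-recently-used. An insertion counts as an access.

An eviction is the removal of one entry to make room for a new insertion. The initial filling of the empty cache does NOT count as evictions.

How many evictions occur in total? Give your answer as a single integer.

LRU simulation (capacity=5):
  1. access pear: MISS. Cache (LRU->MRU): [pear]
  2. access pear: HIT. Cache (LRU->MRU): [pear]
  3. access bat: MISS. Cache (LRU->MRU): [pear bat]
  4. access pear: HIT. Cache (LRU->MRU): [bat pear]
  5. access pear: HIT. Cache (LRU->MRU): [bat pear]
  6. access ant: MISS. Cache (LRU->MRU): [bat pear ant]
  7. access bat: HIT. Cache (LRU->MRU): [pear ant bat]
  8. access bat: HIT. Cache (LRU->MRU): [pear ant bat]
  9. access ant: HIT. Cache (LRU->MRU): [pear bat ant]
  10. access pear: HIT. Cache (LRU->MRU): [bat ant pear]
  11. access ant: HIT. Cache (LRU->MRU): [bat pear ant]
  12. access bat: HIT. Cache (LRU->MRU): [pear ant bat]
  13. access pear: HIT. Cache (LRU->MRU): [ant bat pear]
  14. access ant: HIT. Cache (LRU->MRU): [bat pear ant]
  15. access ant: HIT. Cache (LRU->MRU): [bat pear ant]
  16. access pear: HIT. Cache (LRU->MRU): [bat ant pear]
  17. access yak: MISS. Cache (LRU->MRU): [bat ant pear yak]
  18. access yak: HIT. Cache (LRU->MRU): [bat ant pear yak]
  19. access yak: HIT. Cache (LRU->MRU): [bat ant pear yak]
  20. access ant: HIT. Cache (LRU->MRU): [bat pear yak ant]
  21. access bat: HIT. Cache (LRU->MRU): [pear yak ant bat]
  22. access bat: HIT. Cache (LRU->MRU): [pear yak ant bat]
  23. access yak: HIT. Cache (LRU->MRU): [pear ant bat yak]
  24. access pear: HIT. Cache (LRU->MRU): [ant bat yak pear]
  25. access ant: HIT. Cache (LRU->MRU): [bat yak pear ant]
  26. access yak: HIT. Cache (LRU->MRU): [bat pear ant yak]
  27. access pear: HIT. Cache (LRU->MRU): [bat ant yak pear]
  28. access pear: HIT. Cache (LRU->MRU): [bat ant yak pear]
  29. access yak: HIT. Cache (LRU->MRU): [bat ant pear yak]
  30. access owl: MISS. Cache (LRU->MRU): [bat ant pear yak owl]
  31. access yak: HIT. Cache (LRU->MRU): [bat ant pear owl yak]
  32. access grape: MISS, evict bat. Cache (LRU->MRU): [ant pear owl yak grape]
Total: 26 hits, 6 misses, 1 evictions

Answer: 1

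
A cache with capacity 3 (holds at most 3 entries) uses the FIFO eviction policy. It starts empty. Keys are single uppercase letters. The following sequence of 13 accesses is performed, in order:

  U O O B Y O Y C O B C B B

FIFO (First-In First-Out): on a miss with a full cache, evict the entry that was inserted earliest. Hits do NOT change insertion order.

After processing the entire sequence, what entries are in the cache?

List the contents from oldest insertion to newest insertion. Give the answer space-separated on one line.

FIFO simulation (capacity=3):
  1. access U: MISS. Cache (old->new): [U]
  2. access O: MISS. Cache (old->new): [U O]
  3. access O: HIT. Cache (old->new): [U O]
  4. access B: MISS. Cache (old->new): [U O B]
  5. access Y: MISS, evict U. Cache (old->new): [O B Y]
  6. access O: HIT. Cache (old->new): [O B Y]
  7. access Y: HIT. Cache (old->new): [O B Y]
  8. access C: MISS, evict O. Cache (old->new): [B Y C]
  9. access O: MISS, evict B. Cache (old->new): [Y C O]
  10. access B: MISS, evict Y. Cache (old->new): [C O B]
  11. access C: HIT. Cache (old->new): [C O B]
  12. access B: HIT. Cache (old->new): [C O B]
  13. access B: HIT. Cache (old->new): [C O B]
Total: 6 hits, 7 misses, 4 evictions

Answer: C O B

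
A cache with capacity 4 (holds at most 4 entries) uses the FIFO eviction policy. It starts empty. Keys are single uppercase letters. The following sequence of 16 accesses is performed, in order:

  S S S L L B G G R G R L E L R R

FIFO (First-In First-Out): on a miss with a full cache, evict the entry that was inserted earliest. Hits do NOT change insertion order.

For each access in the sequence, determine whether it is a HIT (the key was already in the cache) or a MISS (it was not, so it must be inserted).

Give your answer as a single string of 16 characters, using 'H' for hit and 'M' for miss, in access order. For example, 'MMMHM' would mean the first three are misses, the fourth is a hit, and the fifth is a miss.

Answer: MHHMHMMHMHHHMMHH

Derivation:
FIFO simulation (capacity=4):
  1. access S: MISS. Cache (old->new): [S]
  2. access S: HIT. Cache (old->new): [S]
  3. access S: HIT. Cache (old->new): [S]
  4. access L: MISS. Cache (old->new): [S L]
  5. access L: HIT. Cache (old->new): [S L]
  6. access B: MISS. Cache (old->new): [S L B]
  7. access G: MISS. Cache (old->new): [S L B G]
  8. access G: HIT. Cache (old->new): [S L B G]
  9. access R: MISS, evict S. Cache (old->new): [L B G R]
  10. access G: HIT. Cache (old->new): [L B G R]
  11. access R: HIT. Cache (old->new): [L B G R]
  12. access L: HIT. Cache (old->new): [L B G R]
  13. access E: MISS, evict L. Cache (old->new): [B G R E]
  14. access L: MISS, evict B. Cache (old->new): [G R E L]
  15. access R: HIT. Cache (old->new): [G R E L]
  16. access R: HIT. Cache (old->new): [G R E L]
Total: 9 hits, 7 misses, 3 evictions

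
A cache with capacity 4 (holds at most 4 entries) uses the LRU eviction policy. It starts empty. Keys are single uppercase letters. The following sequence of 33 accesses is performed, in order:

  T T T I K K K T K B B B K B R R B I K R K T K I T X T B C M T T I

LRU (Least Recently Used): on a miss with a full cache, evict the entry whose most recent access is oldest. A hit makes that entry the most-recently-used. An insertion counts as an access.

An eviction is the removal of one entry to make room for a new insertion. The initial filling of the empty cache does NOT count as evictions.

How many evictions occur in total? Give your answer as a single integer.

LRU simulation (capacity=4):
  1. access T: MISS. Cache (LRU->MRU): [T]
  2. access T: HIT. Cache (LRU->MRU): [T]
  3. access T: HIT. Cache (LRU->MRU): [T]
  4. access I: MISS. Cache (LRU->MRU): [T I]
  5. access K: MISS. Cache (LRU->MRU): [T I K]
  6. access K: HIT. Cache (LRU->MRU): [T I K]
  7. access K: HIT. Cache (LRU->MRU): [T I K]
  8. access T: HIT. Cache (LRU->MRU): [I K T]
  9. access K: HIT. Cache (LRU->MRU): [I T K]
  10. access B: MISS. Cache (LRU->MRU): [I T K B]
  11. access B: HIT. Cache (LRU->MRU): [I T K B]
  12. access B: HIT. Cache (LRU->MRU): [I T K B]
  13. access K: HIT. Cache (LRU->MRU): [I T B K]
  14. access B: HIT. Cache (LRU->MRU): [I T K B]
  15. access R: MISS, evict I. Cache (LRU->MRU): [T K B R]
  16. access R: HIT. Cache (LRU->MRU): [T K B R]
  17. access B: HIT. Cache (LRU->MRU): [T K R B]
  18. access I: MISS, evict T. Cache (LRU->MRU): [K R B I]
  19. access K: HIT. Cache (LRU->MRU): [R B I K]
  20. access R: HIT. Cache (LRU->MRU): [B I K R]
  21. access K: HIT. Cache (LRU->MRU): [B I R K]
  22. access T: MISS, evict B. Cache (LRU->MRU): [I R K T]
  23. access K: HIT. Cache (LRU->MRU): [I R T K]
  24. access I: HIT. Cache (LRU->MRU): [R T K I]
  25. access T: HIT. Cache (LRU->MRU): [R K I T]
  26. access X: MISS, evict R. Cache (LRU->MRU): [K I T X]
  27. access T: HIT. Cache (LRU->MRU): [K I X T]
  28. access B: MISS, evict K. Cache (LRU->MRU): [I X T B]
  29. access C: MISS, evict I. Cache (LRU->MRU): [X T B C]
  30. access M: MISS, evict X. Cache (LRU->MRU): [T B C M]
  31. access T: HIT. Cache (LRU->MRU): [B C M T]
  32. access T: HIT. Cache (LRU->MRU): [B C M T]
  33. access I: MISS, evict B. Cache (LRU->MRU): [C M T I]
Total: 21 hits, 12 misses, 8 evictions

Answer: 8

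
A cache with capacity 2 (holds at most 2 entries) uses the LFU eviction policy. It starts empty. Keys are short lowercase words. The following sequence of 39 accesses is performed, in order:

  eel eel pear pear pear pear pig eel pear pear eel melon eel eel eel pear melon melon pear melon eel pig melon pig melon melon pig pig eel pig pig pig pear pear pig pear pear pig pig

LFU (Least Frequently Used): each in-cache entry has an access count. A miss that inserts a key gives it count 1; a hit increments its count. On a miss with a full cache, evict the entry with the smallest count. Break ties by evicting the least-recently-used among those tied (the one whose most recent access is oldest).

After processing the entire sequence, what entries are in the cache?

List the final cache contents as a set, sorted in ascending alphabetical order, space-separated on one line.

Answer: pear pig

Derivation:
LFU simulation (capacity=2):
  1. access eel: MISS. Cache: [eel(c=1)]
  2. access eel: HIT, count now 2. Cache: [eel(c=2)]
  3. access pear: MISS. Cache: [pear(c=1) eel(c=2)]
  4. access pear: HIT, count now 2. Cache: [eel(c=2) pear(c=2)]
  5. access pear: HIT, count now 3. Cache: [eel(c=2) pear(c=3)]
  6. access pear: HIT, count now 4. Cache: [eel(c=2) pear(c=4)]
  7. access pig: MISS, evict eel(c=2). Cache: [pig(c=1) pear(c=4)]
  8. access eel: MISS, evict pig(c=1). Cache: [eel(c=1) pear(c=4)]
  9. access pear: HIT, count now 5. Cache: [eel(c=1) pear(c=5)]
  10. access pear: HIT, count now 6. Cache: [eel(c=1) pear(c=6)]
  11. access eel: HIT, count now 2. Cache: [eel(c=2) pear(c=6)]
  12. access melon: MISS, evict eel(c=2). Cache: [melon(c=1) pear(c=6)]
  13. access eel: MISS, evict melon(c=1). Cache: [eel(c=1) pear(c=6)]
  14. access eel: HIT, count now 2. Cache: [eel(c=2) pear(c=6)]
  15. access eel: HIT, count now 3. Cache: [eel(c=3) pear(c=6)]
  16. access pear: HIT, count now 7. Cache: [eel(c=3) pear(c=7)]
  17. access melon: MISS, evict eel(c=3). Cache: [melon(c=1) pear(c=7)]
  18. access melon: HIT, count now 2. Cache: [melon(c=2) pear(c=7)]
  19. access pear: HIT, count now 8. Cache: [melon(c=2) pear(c=8)]
  20. access melon: HIT, count now 3. Cache: [melon(c=3) pear(c=8)]
  21. access eel: MISS, evict melon(c=3). Cache: [eel(c=1) pear(c=8)]
  22. access pig: MISS, evict eel(c=1). Cache: [pig(c=1) pear(c=8)]
  23. access melon: MISS, evict pig(c=1). Cache: [melon(c=1) pear(c=8)]
  24. access pig: MISS, evict melon(c=1). Cache: [pig(c=1) pear(c=8)]
  25. access melon: MISS, evict pig(c=1). Cache: [melon(c=1) pear(c=8)]
  26. access melon: HIT, count now 2. Cache: [melon(c=2) pear(c=8)]
  27. access pig: MISS, evict melon(c=2). Cache: [pig(c=1) pear(c=8)]
  28. access pig: HIT, count now 2. Cache: [pig(c=2) pear(c=8)]
  29. access eel: MISS, evict pig(c=2). Cache: [eel(c=1) pear(c=8)]
  30. access pig: MISS, evict eel(c=1). Cache: [pig(c=1) pear(c=8)]
  31. access pig: HIT, count now 2. Cache: [pig(c=2) pear(c=8)]
  32. access pig: HIT, count now 3. Cache: [pig(c=3) pear(c=8)]
  33. access pear: HIT, count now 9. Cache: [pig(c=3) pear(c=9)]
  34. access pear: HIT, count now 10. Cache: [pig(c=3) pear(c=10)]
  35. access pig: HIT, count now 4. Cache: [pig(c=4) pear(c=10)]
  36. access pear: HIT, count now 11. Cache: [pig(c=4) pear(c=11)]
  37. access pear: HIT, count now 12. Cache: [pig(c=4) pear(c=12)]
  38. access pig: HIT, count now 5. Cache: [pig(c=5) pear(c=12)]
  39. access pig: HIT, count now 6. Cache: [pig(c=6) pear(c=12)]
Total: 24 hits, 15 misses, 13 evictions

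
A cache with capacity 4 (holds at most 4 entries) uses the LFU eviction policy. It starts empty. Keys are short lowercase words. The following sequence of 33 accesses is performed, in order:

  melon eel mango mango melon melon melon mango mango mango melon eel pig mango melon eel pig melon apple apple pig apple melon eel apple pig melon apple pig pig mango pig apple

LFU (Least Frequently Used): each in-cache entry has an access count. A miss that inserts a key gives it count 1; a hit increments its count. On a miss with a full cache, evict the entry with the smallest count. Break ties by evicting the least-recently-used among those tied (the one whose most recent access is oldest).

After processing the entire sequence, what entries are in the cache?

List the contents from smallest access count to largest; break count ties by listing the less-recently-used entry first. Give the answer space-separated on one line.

LFU simulation (capacity=4):
  1. access melon: MISS. Cache: [melon(c=1)]
  2. access eel: MISS. Cache: [melon(c=1) eel(c=1)]
  3. access mango: MISS. Cache: [melon(c=1) eel(c=1) mango(c=1)]
  4. access mango: HIT, count now 2. Cache: [melon(c=1) eel(c=1) mango(c=2)]
  5. access melon: HIT, count now 2. Cache: [eel(c=1) mango(c=2) melon(c=2)]
  6. access melon: HIT, count now 3. Cache: [eel(c=1) mango(c=2) melon(c=3)]
  7. access melon: HIT, count now 4. Cache: [eel(c=1) mango(c=2) melon(c=4)]
  8. access mango: HIT, count now 3. Cache: [eel(c=1) mango(c=3) melon(c=4)]
  9. access mango: HIT, count now 4. Cache: [eel(c=1) melon(c=4) mango(c=4)]
  10. access mango: HIT, count now 5. Cache: [eel(c=1) melon(c=4) mango(c=5)]
  11. access melon: HIT, count now 5. Cache: [eel(c=1) mango(c=5) melon(c=5)]
  12. access eel: HIT, count now 2. Cache: [eel(c=2) mango(c=5) melon(c=5)]
  13. access pig: MISS. Cache: [pig(c=1) eel(c=2) mango(c=5) melon(c=5)]
  14. access mango: HIT, count now 6. Cache: [pig(c=1) eel(c=2) melon(c=5) mango(c=6)]
  15. access melon: HIT, count now 6. Cache: [pig(c=1) eel(c=2) mango(c=6) melon(c=6)]
  16. access eel: HIT, count now 3. Cache: [pig(c=1) eel(c=3) mango(c=6) melon(c=6)]
  17. access pig: HIT, count now 2. Cache: [pig(c=2) eel(c=3) mango(c=6) melon(c=6)]
  18. access melon: HIT, count now 7. Cache: [pig(c=2) eel(c=3) mango(c=6) melon(c=7)]
  19. access apple: MISS, evict pig(c=2). Cache: [apple(c=1) eel(c=3) mango(c=6) melon(c=7)]
  20. access apple: HIT, count now 2. Cache: [apple(c=2) eel(c=3) mango(c=6) melon(c=7)]
  21. access pig: MISS, evict apple(c=2). Cache: [pig(c=1) eel(c=3) mango(c=6) melon(c=7)]
  22. access apple: MISS, evict pig(c=1). Cache: [apple(c=1) eel(c=3) mango(c=6) melon(c=7)]
  23. access melon: HIT, count now 8. Cache: [apple(c=1) eel(c=3) mango(c=6) melon(c=8)]
  24. access eel: HIT, count now 4. Cache: [apple(c=1) eel(c=4) mango(c=6) melon(c=8)]
  25. access apple: HIT, count now 2. Cache: [apple(c=2) eel(c=4) mango(c=6) melon(c=8)]
  26. access pig: MISS, evict apple(c=2). Cache: [pig(c=1) eel(c=4) mango(c=6) melon(c=8)]
  27. access melon: HIT, count now 9. Cache: [pig(c=1) eel(c=4) mango(c=6) melon(c=9)]
  28. access apple: MISS, evict pig(c=1). Cache: [apple(c=1) eel(c=4) mango(c=6) melon(c=9)]
  29. access pig: MISS, evict apple(c=1). Cache: [pig(c=1) eel(c=4) mango(c=6) melon(c=9)]
  30. access pig: HIT, count now 2. Cache: [pig(c=2) eel(c=4) mango(c=6) melon(c=9)]
  31. access mango: HIT, count now 7. Cache: [pig(c=2) eel(c=4) mango(c=7) melon(c=9)]
  32. access pig: HIT, count now 3. Cache: [pig(c=3) eel(c=4) mango(c=7) melon(c=9)]
  33. access apple: MISS, evict pig(c=3). Cache: [apple(c=1) eel(c=4) mango(c=7) melon(c=9)]
Total: 22 hits, 11 misses, 7 evictions

Answer: apple eel mango melon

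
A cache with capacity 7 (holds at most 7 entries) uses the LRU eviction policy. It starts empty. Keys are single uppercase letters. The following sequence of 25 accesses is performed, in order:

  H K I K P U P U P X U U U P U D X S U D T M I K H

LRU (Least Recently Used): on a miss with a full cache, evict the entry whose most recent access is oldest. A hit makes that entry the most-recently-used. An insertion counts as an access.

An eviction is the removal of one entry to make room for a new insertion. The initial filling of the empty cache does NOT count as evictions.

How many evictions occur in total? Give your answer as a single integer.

LRU simulation (capacity=7):
  1. access H: MISS. Cache (LRU->MRU): [H]
  2. access K: MISS. Cache (LRU->MRU): [H K]
  3. access I: MISS. Cache (LRU->MRU): [H K I]
  4. access K: HIT. Cache (LRU->MRU): [H I K]
  5. access P: MISS. Cache (LRU->MRU): [H I K P]
  6. access U: MISS. Cache (LRU->MRU): [H I K P U]
  7. access P: HIT. Cache (LRU->MRU): [H I K U P]
  8. access U: HIT. Cache (LRU->MRU): [H I K P U]
  9. access P: HIT. Cache (LRU->MRU): [H I K U P]
  10. access X: MISS. Cache (LRU->MRU): [H I K U P X]
  11. access U: HIT. Cache (LRU->MRU): [H I K P X U]
  12. access U: HIT. Cache (LRU->MRU): [H I K P X U]
  13. access U: HIT. Cache (LRU->MRU): [H I K P X U]
  14. access P: HIT. Cache (LRU->MRU): [H I K X U P]
  15. access U: HIT. Cache (LRU->MRU): [H I K X P U]
  16. access D: MISS. Cache (LRU->MRU): [H I K X P U D]
  17. access X: HIT. Cache (LRU->MRU): [H I K P U D X]
  18. access S: MISS, evict H. Cache (LRU->MRU): [I K P U D X S]
  19. access U: HIT. Cache (LRU->MRU): [I K P D X S U]
  20. access D: HIT. Cache (LRU->MRU): [I K P X S U D]
  21. access T: MISS, evict I. Cache (LRU->MRU): [K P X S U D T]
  22. access M: MISS, evict K. Cache (LRU->MRU): [P X S U D T M]
  23. access I: MISS, evict P. Cache (LRU->MRU): [X S U D T M I]
  24. access K: MISS, evict X. Cache (LRU->MRU): [S U D T M I K]
  25. access H: MISS, evict S. Cache (LRU->MRU): [U D T M I K H]
Total: 12 hits, 13 misses, 6 evictions

Answer: 6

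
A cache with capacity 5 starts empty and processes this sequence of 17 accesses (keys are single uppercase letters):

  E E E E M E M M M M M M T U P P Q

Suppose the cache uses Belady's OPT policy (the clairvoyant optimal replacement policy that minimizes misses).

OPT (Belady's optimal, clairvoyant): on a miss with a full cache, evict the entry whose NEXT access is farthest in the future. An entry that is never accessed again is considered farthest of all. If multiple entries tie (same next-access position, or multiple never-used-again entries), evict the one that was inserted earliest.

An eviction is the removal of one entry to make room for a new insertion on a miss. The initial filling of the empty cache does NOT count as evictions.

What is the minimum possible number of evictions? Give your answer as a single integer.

Answer: 1

Derivation:
OPT (Belady) simulation (capacity=5):
  1. access E: MISS. Cache: [E]
  2. access E: HIT. Next use of E: step 3. Cache: [E]
  3. access E: HIT. Next use of E: step 4. Cache: [E]
  4. access E: HIT. Next use of E: step 6. Cache: [E]
  5. access M: MISS. Cache: [E M]
  6. access E: HIT. Next use of E: never. Cache: [E M]
  7. access M: HIT. Next use of M: step 8. Cache: [E M]
  8. access M: HIT. Next use of M: step 9. Cache: [E M]
  9. access M: HIT. Next use of M: step 10. Cache: [E M]
  10. access M: HIT. Next use of M: step 11. Cache: [E M]
  11. access M: HIT. Next use of M: step 12. Cache: [E M]
  12. access M: HIT. Next use of M: never. Cache: [E M]
  13. access T: MISS. Cache: [E M T]
  14. access U: MISS. Cache: [E M T U]
  15. access P: MISS. Cache: [E M T U P]
  16. access P: HIT. Next use of P: never. Cache: [E M T U P]
  17. access Q: MISS, evict E (next use: never). Cache: [M T U P Q]
Total: 11 hits, 6 misses, 1 evictions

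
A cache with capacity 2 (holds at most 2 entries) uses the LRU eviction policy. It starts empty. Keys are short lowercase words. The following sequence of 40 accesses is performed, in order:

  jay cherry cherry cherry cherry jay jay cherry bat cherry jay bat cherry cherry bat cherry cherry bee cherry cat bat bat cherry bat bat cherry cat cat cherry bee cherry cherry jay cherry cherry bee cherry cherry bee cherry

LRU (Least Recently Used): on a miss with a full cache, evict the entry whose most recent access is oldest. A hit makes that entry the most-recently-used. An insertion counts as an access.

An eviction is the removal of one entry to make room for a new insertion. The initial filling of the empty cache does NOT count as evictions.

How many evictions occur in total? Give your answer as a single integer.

Answer: 12

Derivation:
LRU simulation (capacity=2):
  1. access jay: MISS. Cache (LRU->MRU): [jay]
  2. access cherry: MISS. Cache (LRU->MRU): [jay cherry]
  3. access cherry: HIT. Cache (LRU->MRU): [jay cherry]
  4. access cherry: HIT. Cache (LRU->MRU): [jay cherry]
  5. access cherry: HIT. Cache (LRU->MRU): [jay cherry]
  6. access jay: HIT. Cache (LRU->MRU): [cherry jay]
  7. access jay: HIT. Cache (LRU->MRU): [cherry jay]
  8. access cherry: HIT. Cache (LRU->MRU): [jay cherry]
  9. access bat: MISS, evict jay. Cache (LRU->MRU): [cherry bat]
  10. access cherry: HIT. Cache (LRU->MRU): [bat cherry]
  11. access jay: MISS, evict bat. Cache (LRU->MRU): [cherry jay]
  12. access bat: MISS, evict cherry. Cache (LRU->MRU): [jay bat]
  13. access cherry: MISS, evict jay. Cache (LRU->MRU): [bat cherry]
  14. access cherry: HIT. Cache (LRU->MRU): [bat cherry]
  15. access bat: HIT. Cache (LRU->MRU): [cherry bat]
  16. access cherry: HIT. Cache (LRU->MRU): [bat cherry]
  17. access cherry: HIT. Cache (LRU->MRU): [bat cherry]
  18. access bee: MISS, evict bat. Cache (LRU->MRU): [cherry bee]
  19. access cherry: HIT. Cache (LRU->MRU): [bee cherry]
  20. access cat: MISS, evict bee. Cache (LRU->MRU): [cherry cat]
  21. access bat: MISS, evict cherry. Cache (LRU->MRU): [cat bat]
  22. access bat: HIT. Cache (LRU->MRU): [cat bat]
  23. access cherry: MISS, evict cat. Cache (LRU->MRU): [bat cherry]
  24. access bat: HIT. Cache (LRU->MRU): [cherry bat]
  25. access bat: HIT. Cache (LRU->MRU): [cherry bat]
  26. access cherry: HIT. Cache (LRU->MRU): [bat cherry]
  27. access cat: MISS, evict bat. Cache (LRU->MRU): [cherry cat]
  28. access cat: HIT. Cache (LRU->MRU): [cherry cat]
  29. access cherry: HIT. Cache (LRU->MRU): [cat cherry]
  30. access bee: MISS, evict cat. Cache (LRU->MRU): [cherry bee]
  31. access cherry: HIT. Cache (LRU->MRU): [bee cherry]
  32. access cherry: HIT. Cache (LRU->MRU): [bee cherry]
  33. access jay: MISS, evict bee. Cache (LRU->MRU): [cherry jay]
  34. access cherry: HIT. Cache (LRU->MRU): [jay cherry]
  35. access cherry: HIT. Cache (LRU->MRU): [jay cherry]
  36. access bee: MISS, evict jay. Cache (LRU->MRU): [cherry bee]
  37. access cherry: HIT. Cache (LRU->MRU): [bee cherry]
  38. access cherry: HIT. Cache (LRU->MRU): [bee cherry]
  39. access bee: HIT. Cache (LRU->MRU): [cherry bee]
  40. access cherry: HIT. Cache (LRU->MRU): [bee cherry]
Total: 26 hits, 14 misses, 12 evictions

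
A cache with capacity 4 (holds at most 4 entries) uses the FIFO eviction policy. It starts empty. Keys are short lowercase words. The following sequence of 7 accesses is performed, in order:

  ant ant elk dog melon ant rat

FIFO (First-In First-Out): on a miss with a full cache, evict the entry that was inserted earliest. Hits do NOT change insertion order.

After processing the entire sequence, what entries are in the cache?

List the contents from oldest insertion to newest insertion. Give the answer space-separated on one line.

Answer: elk dog melon rat

Derivation:
FIFO simulation (capacity=4):
  1. access ant: MISS. Cache (old->new): [ant]
  2. access ant: HIT. Cache (old->new): [ant]
  3. access elk: MISS. Cache (old->new): [ant elk]
  4. access dog: MISS. Cache (old->new): [ant elk dog]
  5. access melon: MISS. Cache (old->new): [ant elk dog melon]
  6. access ant: HIT. Cache (old->new): [ant elk dog melon]
  7. access rat: MISS, evict ant. Cache (old->new): [elk dog melon rat]
Total: 2 hits, 5 misses, 1 evictions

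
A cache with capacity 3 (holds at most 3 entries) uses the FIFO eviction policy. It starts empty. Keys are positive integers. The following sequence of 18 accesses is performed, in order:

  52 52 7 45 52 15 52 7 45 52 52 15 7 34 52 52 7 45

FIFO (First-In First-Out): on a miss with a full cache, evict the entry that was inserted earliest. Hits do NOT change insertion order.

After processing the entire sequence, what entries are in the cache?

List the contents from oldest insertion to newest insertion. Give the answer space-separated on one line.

FIFO simulation (capacity=3):
  1. access 52: MISS. Cache (old->new): [52]
  2. access 52: HIT. Cache (old->new): [52]
  3. access 7: MISS. Cache (old->new): [52 7]
  4. access 45: MISS. Cache (old->new): [52 7 45]
  5. access 52: HIT. Cache (old->new): [52 7 45]
  6. access 15: MISS, evict 52. Cache (old->new): [7 45 15]
  7. access 52: MISS, evict 7. Cache (old->new): [45 15 52]
  8. access 7: MISS, evict 45. Cache (old->new): [15 52 7]
  9. access 45: MISS, evict 15. Cache (old->new): [52 7 45]
  10. access 52: HIT. Cache (old->new): [52 7 45]
  11. access 52: HIT. Cache (old->new): [52 7 45]
  12. access 15: MISS, evict 52. Cache (old->new): [7 45 15]
  13. access 7: HIT. Cache (old->new): [7 45 15]
  14. access 34: MISS, evict 7. Cache (old->new): [45 15 34]
  15. access 52: MISS, evict 45. Cache (old->new): [15 34 52]
  16. access 52: HIT. Cache (old->new): [15 34 52]
  17. access 7: MISS, evict 15. Cache (old->new): [34 52 7]
  18. access 45: MISS, evict 34. Cache (old->new): [52 7 45]
Total: 6 hits, 12 misses, 9 evictions

Answer: 52 7 45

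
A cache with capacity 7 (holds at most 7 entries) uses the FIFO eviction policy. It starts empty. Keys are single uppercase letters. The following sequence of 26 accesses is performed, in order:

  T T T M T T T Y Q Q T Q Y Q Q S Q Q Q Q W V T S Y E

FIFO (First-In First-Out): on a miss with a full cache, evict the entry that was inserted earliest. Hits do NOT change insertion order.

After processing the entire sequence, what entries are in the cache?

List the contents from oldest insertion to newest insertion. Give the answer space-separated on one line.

Answer: M Y Q S W V E

Derivation:
FIFO simulation (capacity=7):
  1. access T: MISS. Cache (old->new): [T]
  2. access T: HIT. Cache (old->new): [T]
  3. access T: HIT. Cache (old->new): [T]
  4. access M: MISS. Cache (old->new): [T M]
  5. access T: HIT. Cache (old->new): [T M]
  6. access T: HIT. Cache (old->new): [T M]
  7. access T: HIT. Cache (old->new): [T M]
  8. access Y: MISS. Cache (old->new): [T M Y]
  9. access Q: MISS. Cache (old->new): [T M Y Q]
  10. access Q: HIT. Cache (old->new): [T M Y Q]
  11. access T: HIT. Cache (old->new): [T M Y Q]
  12. access Q: HIT. Cache (old->new): [T M Y Q]
  13. access Y: HIT. Cache (old->new): [T M Y Q]
  14. access Q: HIT. Cache (old->new): [T M Y Q]
  15. access Q: HIT. Cache (old->new): [T M Y Q]
  16. access S: MISS. Cache (old->new): [T M Y Q S]
  17. access Q: HIT. Cache (old->new): [T M Y Q S]
  18. access Q: HIT. Cache (old->new): [T M Y Q S]
  19. access Q: HIT. Cache (old->new): [T M Y Q S]
  20. access Q: HIT. Cache (old->new): [T M Y Q S]
  21. access W: MISS. Cache (old->new): [T M Y Q S W]
  22. access V: MISS. Cache (old->new): [T M Y Q S W V]
  23. access T: HIT. Cache (old->new): [T M Y Q S W V]
  24. access S: HIT. Cache (old->new): [T M Y Q S W V]
  25. access Y: HIT. Cache (old->new): [T M Y Q S W V]
  26. access E: MISS, evict T. Cache (old->new): [M Y Q S W V E]
Total: 18 hits, 8 misses, 1 evictions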